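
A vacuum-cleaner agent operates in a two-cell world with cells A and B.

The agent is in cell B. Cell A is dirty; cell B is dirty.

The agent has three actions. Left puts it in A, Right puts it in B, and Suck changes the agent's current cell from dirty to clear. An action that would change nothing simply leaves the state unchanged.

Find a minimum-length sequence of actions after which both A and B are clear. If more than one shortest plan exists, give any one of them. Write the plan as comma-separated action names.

t=1 Suck ⇒ in B — A dirty, B clear
t=2 Left ⇒ in A — A dirty, B clear
t=3 Suck ⇒ in A — A clear, B clear
min 3: Suck B + move + Suck A

Suck, Left, Suck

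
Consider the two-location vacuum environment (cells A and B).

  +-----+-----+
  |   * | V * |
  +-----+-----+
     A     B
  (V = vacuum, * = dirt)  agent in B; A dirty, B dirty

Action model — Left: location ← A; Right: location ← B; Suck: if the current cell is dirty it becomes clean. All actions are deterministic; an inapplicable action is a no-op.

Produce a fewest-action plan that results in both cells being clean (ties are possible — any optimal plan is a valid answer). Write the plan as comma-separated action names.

Suck, Left, Suck

1. Suck → (B; A:dirty, B:clean)
2. Left → (A; A:dirty, B:clean)
3. Suck → (A; A:clean, B:clean)
min 3: Suck B + move + Suck A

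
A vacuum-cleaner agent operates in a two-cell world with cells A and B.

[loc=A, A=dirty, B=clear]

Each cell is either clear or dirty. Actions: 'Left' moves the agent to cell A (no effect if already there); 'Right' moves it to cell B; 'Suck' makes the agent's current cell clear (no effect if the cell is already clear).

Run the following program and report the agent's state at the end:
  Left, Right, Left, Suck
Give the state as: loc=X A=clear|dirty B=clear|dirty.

[1] after Left: loc=A A=dirty B=clear
[2] after Right: loc=B A=dirty B=clear
[3] after Left: loc=A A=dirty B=clear
[4] after Suck: loc=A A=clear B=clear

loc=A A=clear B=clear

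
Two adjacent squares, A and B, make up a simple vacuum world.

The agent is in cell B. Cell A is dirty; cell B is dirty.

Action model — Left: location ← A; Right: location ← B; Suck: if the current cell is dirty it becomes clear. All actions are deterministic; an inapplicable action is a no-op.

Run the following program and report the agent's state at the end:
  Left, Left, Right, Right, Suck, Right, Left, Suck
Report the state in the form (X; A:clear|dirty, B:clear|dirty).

(A; A:clear, B:clear)

1. Left → (A; A:dirty, B:dirty)
2. Left → (A; A:dirty, B:dirty)
3. Right → (B; A:dirty, B:dirty)
4. Right → (B; A:dirty, B:dirty)
5. Suck → (B; A:dirty, B:clear)
6. Right → (B; A:dirty, B:clear)
7. Left → (A; A:dirty, B:clear)
8. Suck → (A; A:clear, B:clear)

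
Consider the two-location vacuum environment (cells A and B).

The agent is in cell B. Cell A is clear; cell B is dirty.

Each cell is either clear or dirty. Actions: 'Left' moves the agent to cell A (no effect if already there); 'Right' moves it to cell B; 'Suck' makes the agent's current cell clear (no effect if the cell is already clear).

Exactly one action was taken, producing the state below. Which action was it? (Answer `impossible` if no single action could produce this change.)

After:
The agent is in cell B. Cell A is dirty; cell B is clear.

try  Left: (A; A:clear, B:dirty)
try Right: (B; A:clear, B:dirty)
try  Suck: (B; A:clear, B:clear)
no single action produces the after-state

impossible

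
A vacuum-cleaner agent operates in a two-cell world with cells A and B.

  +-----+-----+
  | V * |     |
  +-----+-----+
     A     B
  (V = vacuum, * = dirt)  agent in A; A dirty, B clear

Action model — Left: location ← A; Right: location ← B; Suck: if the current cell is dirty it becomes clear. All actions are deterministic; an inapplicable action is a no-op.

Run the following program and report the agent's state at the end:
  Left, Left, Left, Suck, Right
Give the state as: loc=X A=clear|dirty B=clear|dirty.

loc=B A=clear B=clear

[1] after Left: loc=A A=dirty B=clear
[2] after Left: loc=A A=dirty B=clear
[3] after Left: loc=A A=dirty B=clear
[4] after Suck: loc=A A=clear B=clear
[5] after Right: loc=B A=clear B=clear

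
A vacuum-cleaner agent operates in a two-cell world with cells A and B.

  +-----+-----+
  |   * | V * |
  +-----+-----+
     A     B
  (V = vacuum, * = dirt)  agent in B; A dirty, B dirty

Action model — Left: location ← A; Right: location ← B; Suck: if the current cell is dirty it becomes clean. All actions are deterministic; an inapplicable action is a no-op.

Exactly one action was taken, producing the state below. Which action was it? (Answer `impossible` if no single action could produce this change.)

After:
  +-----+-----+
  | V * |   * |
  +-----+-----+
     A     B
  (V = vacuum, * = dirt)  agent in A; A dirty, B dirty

Left

try  Left: <A|dirty|dirty>  ← match
try Right: <B|dirty|dirty>
try  Suck: <B|dirty|clean>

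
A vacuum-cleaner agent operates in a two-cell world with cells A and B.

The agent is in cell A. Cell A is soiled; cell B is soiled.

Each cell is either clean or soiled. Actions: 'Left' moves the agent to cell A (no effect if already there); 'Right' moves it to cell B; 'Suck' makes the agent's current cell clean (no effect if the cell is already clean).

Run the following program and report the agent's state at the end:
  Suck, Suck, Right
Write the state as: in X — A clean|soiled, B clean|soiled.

t=1 Suck ⇒ in A — A clean, B soiled
t=2 Suck ⇒ in A — A clean, B soiled
t=3 Right ⇒ in B — A clean, B soiled

in B — A clean, B soiled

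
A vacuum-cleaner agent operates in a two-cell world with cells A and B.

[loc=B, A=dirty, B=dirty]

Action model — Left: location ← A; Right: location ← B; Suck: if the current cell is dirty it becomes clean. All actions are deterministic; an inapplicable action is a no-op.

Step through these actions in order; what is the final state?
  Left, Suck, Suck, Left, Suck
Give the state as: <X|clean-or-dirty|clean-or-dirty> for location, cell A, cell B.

1) do Left; now <A|dirty|dirty>
2) do Suck; now <A|clean|dirty>
3) do Suck; now <A|clean|dirty>
4) do Left; now <A|clean|dirty>
5) do Suck; now <A|clean|dirty>

<A|clean|dirty>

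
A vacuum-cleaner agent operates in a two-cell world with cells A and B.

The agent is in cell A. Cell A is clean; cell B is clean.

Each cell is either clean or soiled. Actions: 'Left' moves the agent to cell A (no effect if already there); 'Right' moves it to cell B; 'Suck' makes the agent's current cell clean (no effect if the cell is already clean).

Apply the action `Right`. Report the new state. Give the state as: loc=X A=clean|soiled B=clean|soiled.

loc=B A=clean B=clean

start: loc=A A=clean B=clean
[1] after Right: loc=B A=clean B=clean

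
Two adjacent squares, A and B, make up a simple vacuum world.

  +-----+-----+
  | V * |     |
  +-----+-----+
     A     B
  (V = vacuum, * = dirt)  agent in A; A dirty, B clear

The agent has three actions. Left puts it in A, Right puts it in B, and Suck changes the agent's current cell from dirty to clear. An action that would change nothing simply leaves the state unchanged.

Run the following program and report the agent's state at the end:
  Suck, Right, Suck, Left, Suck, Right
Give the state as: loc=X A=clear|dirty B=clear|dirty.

1. Suck → loc=A A=clear B=clear
2. Right → loc=B A=clear B=clear
3. Suck → loc=B A=clear B=clear
4. Left → loc=A A=clear B=clear
5. Suck → loc=A A=clear B=clear
6. Right → loc=B A=clear B=clear

loc=B A=clear B=clear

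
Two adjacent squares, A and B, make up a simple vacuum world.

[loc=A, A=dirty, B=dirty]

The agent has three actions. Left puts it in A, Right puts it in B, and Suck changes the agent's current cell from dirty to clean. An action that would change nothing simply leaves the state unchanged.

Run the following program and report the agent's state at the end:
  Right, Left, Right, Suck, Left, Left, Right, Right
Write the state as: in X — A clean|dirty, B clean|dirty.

in B — A dirty, B clean

1) do Right; now in B — A dirty, B dirty
2) do Left; now in A — A dirty, B dirty
3) do Right; now in B — A dirty, B dirty
4) do Suck; now in B — A dirty, B clean
5) do Left; now in A — A dirty, B clean
6) do Left; now in A — A dirty, B clean
7) do Right; now in B — A dirty, B clean
8) do Right; now in B — A dirty, B clean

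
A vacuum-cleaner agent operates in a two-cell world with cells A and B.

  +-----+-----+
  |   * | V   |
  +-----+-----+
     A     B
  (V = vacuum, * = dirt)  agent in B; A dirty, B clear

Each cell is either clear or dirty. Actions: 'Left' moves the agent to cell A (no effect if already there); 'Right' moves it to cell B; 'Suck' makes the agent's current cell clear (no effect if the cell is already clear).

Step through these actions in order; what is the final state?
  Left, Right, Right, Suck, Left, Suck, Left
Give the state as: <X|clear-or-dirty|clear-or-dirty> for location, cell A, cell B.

Left (#1): <A|dirty|clear>
Right (#2): <B|dirty|clear>
Right (#3): <B|dirty|clear>
Suck (#4): <B|dirty|clear>
Left (#5): <A|dirty|clear>
Suck (#6): <A|clear|clear>
Left (#7): <A|clear|clear>

<A|clear|clear>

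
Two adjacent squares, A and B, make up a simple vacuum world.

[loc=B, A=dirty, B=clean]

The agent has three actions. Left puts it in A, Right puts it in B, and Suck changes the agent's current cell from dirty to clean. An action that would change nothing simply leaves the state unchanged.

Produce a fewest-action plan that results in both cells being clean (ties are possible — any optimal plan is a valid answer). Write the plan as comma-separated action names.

[1] after Left: loc=A A=dirty B=clean
[2] after Suck: loc=A A=clean B=clean
min 2: go A then Suck

Left, Suck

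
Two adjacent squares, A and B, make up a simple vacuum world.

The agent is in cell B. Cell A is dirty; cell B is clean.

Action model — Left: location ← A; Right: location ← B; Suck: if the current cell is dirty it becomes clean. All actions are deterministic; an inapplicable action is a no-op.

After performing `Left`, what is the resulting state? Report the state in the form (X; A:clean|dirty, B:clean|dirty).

start: (B; A:dirty, B:clean)
[1] after Left: (A; A:dirty, B:clean)

(A; A:dirty, B:clean)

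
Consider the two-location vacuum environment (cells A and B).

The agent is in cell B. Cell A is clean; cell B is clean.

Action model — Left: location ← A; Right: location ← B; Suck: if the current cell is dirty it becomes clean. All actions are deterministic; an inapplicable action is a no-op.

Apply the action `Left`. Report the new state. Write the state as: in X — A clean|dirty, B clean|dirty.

start: in B — A clean, B clean
1. Left → in A — A clean, B clean

in A — A clean, B clean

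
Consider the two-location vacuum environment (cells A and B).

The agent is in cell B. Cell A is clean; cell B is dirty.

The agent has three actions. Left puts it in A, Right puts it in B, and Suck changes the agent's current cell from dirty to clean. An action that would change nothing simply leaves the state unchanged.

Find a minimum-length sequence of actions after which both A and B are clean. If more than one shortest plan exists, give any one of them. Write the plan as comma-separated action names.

Suck

1) do Suck; now <B|clean|clean>
min 1: B is dirty, one Suck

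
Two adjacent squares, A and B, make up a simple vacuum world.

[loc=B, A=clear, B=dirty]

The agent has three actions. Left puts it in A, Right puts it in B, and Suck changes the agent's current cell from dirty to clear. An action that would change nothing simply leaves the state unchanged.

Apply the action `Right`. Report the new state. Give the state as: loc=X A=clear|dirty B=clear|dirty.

start: loc=B A=clear B=dirty
[1] after Right: loc=B A=clear B=dirty

loc=B A=clear B=dirty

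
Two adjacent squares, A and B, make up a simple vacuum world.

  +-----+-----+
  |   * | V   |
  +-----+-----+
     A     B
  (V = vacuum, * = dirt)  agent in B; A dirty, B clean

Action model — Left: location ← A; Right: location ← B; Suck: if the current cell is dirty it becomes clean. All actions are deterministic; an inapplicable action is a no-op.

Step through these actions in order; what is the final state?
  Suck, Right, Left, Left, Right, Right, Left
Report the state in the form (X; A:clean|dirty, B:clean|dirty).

(A; A:dirty, B:clean)

1) do Suck; now (B; A:dirty, B:clean)
2) do Right; now (B; A:dirty, B:clean)
3) do Left; now (A; A:dirty, B:clean)
4) do Left; now (A; A:dirty, B:clean)
5) do Right; now (B; A:dirty, B:clean)
6) do Right; now (B; A:dirty, B:clean)
7) do Left; now (A; A:dirty, B:clean)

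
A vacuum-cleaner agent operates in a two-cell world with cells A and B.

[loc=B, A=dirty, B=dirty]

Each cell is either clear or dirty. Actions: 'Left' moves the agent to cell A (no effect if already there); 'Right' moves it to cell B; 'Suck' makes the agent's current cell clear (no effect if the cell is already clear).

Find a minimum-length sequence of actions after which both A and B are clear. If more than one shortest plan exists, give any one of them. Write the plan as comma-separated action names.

Suck, Left, Suck

[1] after Suck: <B|dirty|clear>
[2] after Left: <A|dirty|clear>
[3] after Suck: <A|clear|clear>
min 3: Suck B + move + Suck A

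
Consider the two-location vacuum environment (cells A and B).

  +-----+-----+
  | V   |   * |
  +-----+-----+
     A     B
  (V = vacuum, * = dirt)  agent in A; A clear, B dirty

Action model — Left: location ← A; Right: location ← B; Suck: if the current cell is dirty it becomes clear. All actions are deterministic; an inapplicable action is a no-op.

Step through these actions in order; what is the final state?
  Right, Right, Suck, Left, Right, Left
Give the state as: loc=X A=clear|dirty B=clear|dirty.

loc=A A=clear B=clear

Right (#1): loc=B A=clear B=dirty
Right (#2): loc=B A=clear B=dirty
Suck (#3): loc=B A=clear B=clear
Left (#4): loc=A A=clear B=clear
Right (#5): loc=B A=clear B=clear
Left (#6): loc=A A=clear B=clear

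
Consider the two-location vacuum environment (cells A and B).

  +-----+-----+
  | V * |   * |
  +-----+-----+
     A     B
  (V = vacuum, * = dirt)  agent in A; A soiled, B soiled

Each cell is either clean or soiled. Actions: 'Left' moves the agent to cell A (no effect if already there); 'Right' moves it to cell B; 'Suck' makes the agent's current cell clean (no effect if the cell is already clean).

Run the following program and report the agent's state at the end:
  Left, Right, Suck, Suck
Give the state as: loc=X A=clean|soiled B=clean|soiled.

loc=B A=soiled B=clean

1) do Left; now loc=A A=soiled B=soiled
2) do Right; now loc=B A=soiled B=soiled
3) do Suck; now loc=B A=soiled B=clean
4) do Suck; now loc=B A=soiled B=clean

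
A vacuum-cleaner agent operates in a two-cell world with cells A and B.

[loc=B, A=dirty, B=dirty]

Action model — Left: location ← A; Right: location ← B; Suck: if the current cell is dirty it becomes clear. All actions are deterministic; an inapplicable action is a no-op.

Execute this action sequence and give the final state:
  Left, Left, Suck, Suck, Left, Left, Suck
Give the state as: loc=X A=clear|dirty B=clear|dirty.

loc=A A=clear B=dirty

Left (#1): loc=A A=dirty B=dirty
Left (#2): loc=A A=dirty B=dirty
Suck (#3): loc=A A=clear B=dirty
Suck (#4): loc=A A=clear B=dirty
Left (#5): loc=A A=clear B=dirty
Left (#6): loc=A A=clear B=dirty
Suck (#7): loc=A A=clear B=dirty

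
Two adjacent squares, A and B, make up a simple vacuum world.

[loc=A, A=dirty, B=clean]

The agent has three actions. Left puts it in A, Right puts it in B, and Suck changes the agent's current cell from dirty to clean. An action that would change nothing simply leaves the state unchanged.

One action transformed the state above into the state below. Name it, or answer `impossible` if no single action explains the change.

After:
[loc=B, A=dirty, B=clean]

try  Left: <A|dirty|clean>
try Right: <B|dirty|clean>  ← match
try  Suck: <A|clean|clean>

Right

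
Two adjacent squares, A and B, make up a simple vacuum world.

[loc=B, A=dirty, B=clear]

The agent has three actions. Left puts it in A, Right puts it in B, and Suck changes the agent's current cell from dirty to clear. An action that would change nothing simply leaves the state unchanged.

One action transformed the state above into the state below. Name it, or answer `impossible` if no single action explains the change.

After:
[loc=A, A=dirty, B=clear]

try  Left: in A — A dirty, B clear  ← match
try Right: in B — A dirty, B clear
try  Suck: in B — A dirty, B clear

Left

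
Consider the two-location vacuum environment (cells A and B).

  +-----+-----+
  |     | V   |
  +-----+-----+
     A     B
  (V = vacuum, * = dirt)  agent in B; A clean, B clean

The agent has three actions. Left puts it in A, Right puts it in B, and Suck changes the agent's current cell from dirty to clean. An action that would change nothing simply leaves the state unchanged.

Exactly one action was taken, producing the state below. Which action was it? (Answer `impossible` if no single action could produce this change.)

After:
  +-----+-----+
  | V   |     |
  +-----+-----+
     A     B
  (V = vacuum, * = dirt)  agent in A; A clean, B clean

Left

try  Left: loc=A A=clean B=clean  ← match
try Right: loc=B A=clean B=clean
try  Suck: loc=B A=clean B=clean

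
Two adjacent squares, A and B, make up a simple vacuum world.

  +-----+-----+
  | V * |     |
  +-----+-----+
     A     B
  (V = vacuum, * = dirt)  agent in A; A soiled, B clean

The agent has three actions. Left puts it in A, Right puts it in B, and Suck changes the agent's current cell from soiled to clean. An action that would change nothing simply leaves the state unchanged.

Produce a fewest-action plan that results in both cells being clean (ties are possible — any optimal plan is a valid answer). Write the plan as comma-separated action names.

Suck

1. Suck → <A|clean|clean>
min 1: A is soiled, one Suck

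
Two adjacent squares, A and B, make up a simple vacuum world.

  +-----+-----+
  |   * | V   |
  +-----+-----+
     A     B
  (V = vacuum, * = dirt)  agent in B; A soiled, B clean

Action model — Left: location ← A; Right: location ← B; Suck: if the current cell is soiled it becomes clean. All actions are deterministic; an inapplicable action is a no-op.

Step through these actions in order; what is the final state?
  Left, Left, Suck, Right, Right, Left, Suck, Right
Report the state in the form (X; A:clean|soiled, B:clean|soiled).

Left (#1): (A; A:soiled, B:clean)
Left (#2): (A; A:soiled, B:clean)
Suck (#3): (A; A:clean, B:clean)
Right (#4): (B; A:clean, B:clean)
Right (#5): (B; A:clean, B:clean)
Left (#6): (A; A:clean, B:clean)
Suck (#7): (A; A:clean, B:clean)
Right (#8): (B; A:clean, B:clean)

(B; A:clean, B:clean)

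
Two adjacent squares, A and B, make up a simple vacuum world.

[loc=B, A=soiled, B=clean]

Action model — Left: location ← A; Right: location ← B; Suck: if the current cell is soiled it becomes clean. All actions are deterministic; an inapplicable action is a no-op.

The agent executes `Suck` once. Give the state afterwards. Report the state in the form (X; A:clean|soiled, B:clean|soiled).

start: (B; A:soiled, B:clean)
Suck (#1): (B; A:soiled, B:clean)

(B; A:soiled, B:clean)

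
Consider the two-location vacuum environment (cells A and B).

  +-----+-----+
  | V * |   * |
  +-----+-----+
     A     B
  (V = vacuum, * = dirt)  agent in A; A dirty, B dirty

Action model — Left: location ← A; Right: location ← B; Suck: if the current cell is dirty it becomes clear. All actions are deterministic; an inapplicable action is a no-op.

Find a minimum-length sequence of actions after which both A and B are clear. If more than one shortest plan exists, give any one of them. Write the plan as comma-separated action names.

1) do Suck; now <A|clear|dirty>
2) do Right; now <B|clear|dirty>
3) do Suck; now <B|clear|clear>
min 3: Suck A + move + Suck B

Suck, Right, Suck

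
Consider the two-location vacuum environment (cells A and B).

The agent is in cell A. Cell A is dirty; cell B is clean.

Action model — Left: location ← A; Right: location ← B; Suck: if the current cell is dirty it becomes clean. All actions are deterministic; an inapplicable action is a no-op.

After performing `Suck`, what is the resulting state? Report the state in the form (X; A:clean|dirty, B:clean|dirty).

(A; A:clean, B:clean)

start: (A; A:dirty, B:clean)
step 1/1 (Suck): (A; A:clean, B:clean)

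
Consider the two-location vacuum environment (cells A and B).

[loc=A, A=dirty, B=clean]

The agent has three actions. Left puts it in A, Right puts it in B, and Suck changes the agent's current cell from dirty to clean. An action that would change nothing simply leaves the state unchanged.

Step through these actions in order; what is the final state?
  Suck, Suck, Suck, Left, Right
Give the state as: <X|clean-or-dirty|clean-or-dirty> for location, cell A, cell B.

t=1 Suck ⇒ <A|clean|clean>
t=2 Suck ⇒ <A|clean|clean>
t=3 Suck ⇒ <A|clean|clean>
t=4 Left ⇒ <A|clean|clean>
t=5 Right ⇒ <B|clean|clean>

<B|clean|clean>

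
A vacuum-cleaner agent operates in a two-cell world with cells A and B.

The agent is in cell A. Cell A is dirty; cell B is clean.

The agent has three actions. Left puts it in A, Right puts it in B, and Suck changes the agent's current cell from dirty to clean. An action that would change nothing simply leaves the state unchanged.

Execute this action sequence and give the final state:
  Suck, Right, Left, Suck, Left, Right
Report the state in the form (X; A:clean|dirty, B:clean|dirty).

(B; A:clean, B:clean)

Suck (#1): (A; A:clean, B:clean)
Right (#2): (B; A:clean, B:clean)
Left (#3): (A; A:clean, B:clean)
Suck (#4): (A; A:clean, B:clean)
Left (#5): (A; A:clean, B:clean)
Right (#6): (B; A:clean, B:clean)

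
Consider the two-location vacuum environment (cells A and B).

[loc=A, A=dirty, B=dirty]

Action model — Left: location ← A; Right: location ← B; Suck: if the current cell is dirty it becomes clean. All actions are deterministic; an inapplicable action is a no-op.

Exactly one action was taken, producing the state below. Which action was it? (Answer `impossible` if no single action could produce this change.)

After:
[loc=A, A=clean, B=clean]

impossible

try  Left: (A; A:dirty, B:dirty)
try Right: (B; A:dirty, B:dirty)
try  Suck: (A; A:clean, B:dirty)
no single action produces the after-state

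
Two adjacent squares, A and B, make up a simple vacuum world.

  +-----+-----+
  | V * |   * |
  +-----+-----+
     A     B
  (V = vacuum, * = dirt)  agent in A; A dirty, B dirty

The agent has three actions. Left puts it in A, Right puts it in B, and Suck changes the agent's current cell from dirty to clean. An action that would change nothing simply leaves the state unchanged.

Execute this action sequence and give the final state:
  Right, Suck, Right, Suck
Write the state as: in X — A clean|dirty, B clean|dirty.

Right (#1): in B — A dirty, B dirty
Suck (#2): in B — A dirty, B clean
Right (#3): in B — A dirty, B clean
Suck (#4): in B — A dirty, B clean

in B — A dirty, B clean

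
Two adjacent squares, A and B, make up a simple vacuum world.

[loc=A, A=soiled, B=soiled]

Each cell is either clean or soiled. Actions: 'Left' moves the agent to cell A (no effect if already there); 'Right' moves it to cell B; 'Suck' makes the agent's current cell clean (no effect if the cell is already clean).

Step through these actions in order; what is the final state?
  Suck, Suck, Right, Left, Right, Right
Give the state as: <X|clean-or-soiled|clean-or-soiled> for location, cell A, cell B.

step 1/6 (Suck): <A|clean|soiled>
step 2/6 (Suck): <A|clean|soiled>
step 3/6 (Right): <B|clean|soiled>
step 4/6 (Left): <A|clean|soiled>
step 5/6 (Right): <B|clean|soiled>
step 6/6 (Right): <B|clean|soiled>

<B|clean|soiled>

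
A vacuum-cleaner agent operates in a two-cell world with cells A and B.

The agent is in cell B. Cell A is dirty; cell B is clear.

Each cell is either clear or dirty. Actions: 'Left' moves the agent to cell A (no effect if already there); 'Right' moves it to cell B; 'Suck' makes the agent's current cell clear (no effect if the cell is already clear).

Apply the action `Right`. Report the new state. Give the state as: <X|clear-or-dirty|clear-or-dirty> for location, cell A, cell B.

<B|dirty|clear>

start: <B|dirty|clear>
t=1 Right ⇒ <B|dirty|clear>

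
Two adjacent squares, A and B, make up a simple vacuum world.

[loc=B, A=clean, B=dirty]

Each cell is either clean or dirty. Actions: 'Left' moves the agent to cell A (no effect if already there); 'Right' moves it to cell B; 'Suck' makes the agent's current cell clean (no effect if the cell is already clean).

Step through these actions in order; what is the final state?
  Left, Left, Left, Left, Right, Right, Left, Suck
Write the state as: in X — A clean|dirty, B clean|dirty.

step 1/8 (Left): in A — A clean, B dirty
step 2/8 (Left): in A — A clean, B dirty
step 3/8 (Left): in A — A clean, B dirty
step 4/8 (Left): in A — A clean, B dirty
step 5/8 (Right): in B — A clean, B dirty
step 6/8 (Right): in B — A clean, B dirty
step 7/8 (Left): in A — A clean, B dirty
step 8/8 (Suck): in A — A clean, B dirty

in A — A clean, B dirty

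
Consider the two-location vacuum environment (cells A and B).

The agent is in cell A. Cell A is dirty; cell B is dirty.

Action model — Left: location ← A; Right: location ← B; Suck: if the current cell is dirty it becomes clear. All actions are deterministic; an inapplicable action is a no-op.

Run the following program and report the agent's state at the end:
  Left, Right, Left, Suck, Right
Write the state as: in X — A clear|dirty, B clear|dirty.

t=1 Left ⇒ in A — A dirty, B dirty
t=2 Right ⇒ in B — A dirty, B dirty
t=3 Left ⇒ in A — A dirty, B dirty
t=4 Suck ⇒ in A — A clear, B dirty
t=5 Right ⇒ in B — A clear, B dirty

in B — A clear, B dirty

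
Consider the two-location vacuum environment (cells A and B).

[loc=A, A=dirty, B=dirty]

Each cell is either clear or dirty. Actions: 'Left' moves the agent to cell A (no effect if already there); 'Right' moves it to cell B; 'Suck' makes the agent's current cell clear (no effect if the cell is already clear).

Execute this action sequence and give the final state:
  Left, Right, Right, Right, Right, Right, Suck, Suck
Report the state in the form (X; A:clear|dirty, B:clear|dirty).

(B; A:dirty, B:clear)

1) do Left; now (A; A:dirty, B:dirty)
2) do Right; now (B; A:dirty, B:dirty)
3) do Right; now (B; A:dirty, B:dirty)
4) do Right; now (B; A:dirty, B:dirty)
5) do Right; now (B; A:dirty, B:dirty)
6) do Right; now (B; A:dirty, B:dirty)
7) do Suck; now (B; A:dirty, B:clear)
8) do Suck; now (B; A:dirty, B:clear)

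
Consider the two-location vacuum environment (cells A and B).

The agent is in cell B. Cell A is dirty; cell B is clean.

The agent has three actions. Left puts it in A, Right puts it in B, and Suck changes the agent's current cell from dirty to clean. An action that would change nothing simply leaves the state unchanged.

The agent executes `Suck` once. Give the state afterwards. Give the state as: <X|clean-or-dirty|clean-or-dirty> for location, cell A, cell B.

<B|dirty|clean>

start: <B|dirty|clean>
[1] after Suck: <B|dirty|clean>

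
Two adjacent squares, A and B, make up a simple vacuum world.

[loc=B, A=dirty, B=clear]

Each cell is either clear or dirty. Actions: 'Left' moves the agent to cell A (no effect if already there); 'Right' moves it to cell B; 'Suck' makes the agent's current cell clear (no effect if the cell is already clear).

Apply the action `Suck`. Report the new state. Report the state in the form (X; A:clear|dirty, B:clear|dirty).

start: (B; A:dirty, B:clear)
1) do Suck; now (B; A:dirty, B:clear)

(B; A:dirty, B:clear)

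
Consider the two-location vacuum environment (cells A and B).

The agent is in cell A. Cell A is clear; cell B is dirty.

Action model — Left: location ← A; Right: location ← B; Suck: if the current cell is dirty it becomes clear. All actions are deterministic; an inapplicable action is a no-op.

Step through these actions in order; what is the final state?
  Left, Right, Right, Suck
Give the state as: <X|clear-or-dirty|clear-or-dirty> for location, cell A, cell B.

1. Left → <A|clear|dirty>
2. Right → <B|clear|dirty>
3. Right → <B|clear|dirty>
4. Suck → <B|clear|clear>

<B|clear|clear>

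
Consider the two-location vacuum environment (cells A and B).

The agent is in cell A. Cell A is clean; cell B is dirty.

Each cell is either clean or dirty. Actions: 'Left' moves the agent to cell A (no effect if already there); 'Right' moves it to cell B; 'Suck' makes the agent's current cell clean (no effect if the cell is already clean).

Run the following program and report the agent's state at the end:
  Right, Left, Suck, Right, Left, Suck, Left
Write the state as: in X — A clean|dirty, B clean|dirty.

in A — A clean, B dirty

t=1 Right ⇒ in B — A clean, B dirty
t=2 Left ⇒ in A — A clean, B dirty
t=3 Suck ⇒ in A — A clean, B dirty
t=4 Right ⇒ in B — A clean, B dirty
t=5 Left ⇒ in A — A clean, B dirty
t=6 Suck ⇒ in A — A clean, B dirty
t=7 Left ⇒ in A — A clean, B dirty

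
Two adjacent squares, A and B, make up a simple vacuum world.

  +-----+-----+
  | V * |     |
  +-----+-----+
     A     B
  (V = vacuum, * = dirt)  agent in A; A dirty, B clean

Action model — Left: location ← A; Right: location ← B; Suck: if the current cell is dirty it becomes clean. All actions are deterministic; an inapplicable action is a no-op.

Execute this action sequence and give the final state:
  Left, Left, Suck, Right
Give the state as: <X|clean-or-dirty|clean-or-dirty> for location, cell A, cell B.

<B|clean|clean>

[1] after Left: <A|dirty|clean>
[2] after Left: <A|dirty|clean>
[3] after Suck: <A|clean|clean>
[4] after Right: <B|clean|clean>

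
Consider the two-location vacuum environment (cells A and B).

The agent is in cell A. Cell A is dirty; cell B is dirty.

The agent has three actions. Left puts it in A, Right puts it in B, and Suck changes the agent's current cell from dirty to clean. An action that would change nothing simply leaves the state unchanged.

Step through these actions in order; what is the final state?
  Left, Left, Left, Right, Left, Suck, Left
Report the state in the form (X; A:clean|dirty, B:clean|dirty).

(A; A:clean, B:dirty)

t=1 Left ⇒ (A; A:dirty, B:dirty)
t=2 Left ⇒ (A; A:dirty, B:dirty)
t=3 Left ⇒ (A; A:dirty, B:dirty)
t=4 Right ⇒ (B; A:dirty, B:dirty)
t=5 Left ⇒ (A; A:dirty, B:dirty)
t=6 Suck ⇒ (A; A:clean, B:dirty)
t=7 Left ⇒ (A; A:clean, B:dirty)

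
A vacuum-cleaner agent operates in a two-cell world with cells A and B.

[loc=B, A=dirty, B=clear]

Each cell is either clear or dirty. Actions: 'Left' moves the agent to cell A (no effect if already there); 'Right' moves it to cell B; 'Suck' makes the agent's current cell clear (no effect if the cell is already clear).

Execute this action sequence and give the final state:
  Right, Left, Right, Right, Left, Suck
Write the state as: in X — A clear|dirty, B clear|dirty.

in A — A clear, B clear

t=1 Right ⇒ in B — A dirty, B clear
t=2 Left ⇒ in A — A dirty, B clear
t=3 Right ⇒ in B — A dirty, B clear
t=4 Right ⇒ in B — A dirty, B clear
t=5 Left ⇒ in A — A dirty, B clear
t=6 Suck ⇒ in A — A clear, B clear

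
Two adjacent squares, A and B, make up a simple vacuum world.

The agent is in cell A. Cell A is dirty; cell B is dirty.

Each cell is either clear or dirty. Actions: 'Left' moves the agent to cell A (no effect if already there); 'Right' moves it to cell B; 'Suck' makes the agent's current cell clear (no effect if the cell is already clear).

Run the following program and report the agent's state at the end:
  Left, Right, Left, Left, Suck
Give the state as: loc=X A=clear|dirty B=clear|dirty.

Left (#1): loc=A A=dirty B=dirty
Right (#2): loc=B A=dirty B=dirty
Left (#3): loc=A A=dirty B=dirty
Left (#4): loc=A A=dirty B=dirty
Suck (#5): loc=A A=clear B=dirty

loc=A A=clear B=dirty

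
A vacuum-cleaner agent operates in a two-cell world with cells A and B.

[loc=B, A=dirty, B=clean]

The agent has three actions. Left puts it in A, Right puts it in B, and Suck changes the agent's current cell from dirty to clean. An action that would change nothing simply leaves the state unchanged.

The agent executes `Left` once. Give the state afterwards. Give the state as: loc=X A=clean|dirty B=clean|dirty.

start: loc=B A=dirty B=clean
Left (#1): loc=A A=dirty B=clean

loc=A A=dirty B=clean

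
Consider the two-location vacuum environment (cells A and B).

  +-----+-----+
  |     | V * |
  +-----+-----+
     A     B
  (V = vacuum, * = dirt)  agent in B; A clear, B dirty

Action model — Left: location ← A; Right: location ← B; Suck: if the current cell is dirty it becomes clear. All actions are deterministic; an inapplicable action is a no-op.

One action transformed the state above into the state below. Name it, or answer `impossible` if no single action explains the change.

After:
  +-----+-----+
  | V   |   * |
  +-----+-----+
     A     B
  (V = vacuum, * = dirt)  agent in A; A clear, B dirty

try  Left: in A — A clear, B dirty  ← match
try Right: in B — A clear, B dirty
try  Suck: in B — A clear, B clear

Left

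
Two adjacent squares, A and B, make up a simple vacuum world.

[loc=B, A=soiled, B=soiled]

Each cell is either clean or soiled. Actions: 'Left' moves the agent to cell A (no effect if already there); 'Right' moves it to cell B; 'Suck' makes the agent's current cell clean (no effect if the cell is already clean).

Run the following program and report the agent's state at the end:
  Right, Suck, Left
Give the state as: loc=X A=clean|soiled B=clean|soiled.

Right (#1): loc=B A=soiled B=soiled
Suck (#2): loc=B A=soiled B=clean
Left (#3): loc=A A=soiled B=clean

loc=A A=soiled B=clean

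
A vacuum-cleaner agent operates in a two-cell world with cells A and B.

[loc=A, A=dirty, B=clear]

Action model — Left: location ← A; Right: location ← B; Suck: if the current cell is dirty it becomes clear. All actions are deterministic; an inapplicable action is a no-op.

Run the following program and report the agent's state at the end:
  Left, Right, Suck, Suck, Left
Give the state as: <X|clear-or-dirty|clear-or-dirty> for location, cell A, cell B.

<A|dirty|clear>

Left (#1): <A|dirty|clear>
Right (#2): <B|dirty|clear>
Suck (#3): <B|dirty|clear>
Suck (#4): <B|dirty|clear>
Left (#5): <A|dirty|clear>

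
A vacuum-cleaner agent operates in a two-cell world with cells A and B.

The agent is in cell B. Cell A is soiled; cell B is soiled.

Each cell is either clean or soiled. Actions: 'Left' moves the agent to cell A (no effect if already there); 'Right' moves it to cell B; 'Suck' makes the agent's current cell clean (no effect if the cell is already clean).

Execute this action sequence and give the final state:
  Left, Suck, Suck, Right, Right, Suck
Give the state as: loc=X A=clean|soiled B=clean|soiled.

Left (#1): loc=A A=soiled B=soiled
Suck (#2): loc=A A=clean B=soiled
Suck (#3): loc=A A=clean B=soiled
Right (#4): loc=B A=clean B=soiled
Right (#5): loc=B A=clean B=soiled
Suck (#6): loc=B A=clean B=clean

loc=B A=clean B=clean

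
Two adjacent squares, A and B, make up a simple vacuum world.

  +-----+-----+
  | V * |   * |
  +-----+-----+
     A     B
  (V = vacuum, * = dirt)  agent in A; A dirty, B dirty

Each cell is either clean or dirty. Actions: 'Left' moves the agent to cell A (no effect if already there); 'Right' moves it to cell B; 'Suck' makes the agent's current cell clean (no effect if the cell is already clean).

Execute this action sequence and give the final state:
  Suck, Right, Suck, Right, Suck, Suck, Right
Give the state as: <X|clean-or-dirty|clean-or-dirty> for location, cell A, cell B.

<B|clean|clean>

Suck (#1): <A|clean|dirty>
Right (#2): <B|clean|dirty>
Suck (#3): <B|clean|clean>
Right (#4): <B|clean|clean>
Suck (#5): <B|clean|clean>
Suck (#6): <B|clean|clean>
Right (#7): <B|clean|clean>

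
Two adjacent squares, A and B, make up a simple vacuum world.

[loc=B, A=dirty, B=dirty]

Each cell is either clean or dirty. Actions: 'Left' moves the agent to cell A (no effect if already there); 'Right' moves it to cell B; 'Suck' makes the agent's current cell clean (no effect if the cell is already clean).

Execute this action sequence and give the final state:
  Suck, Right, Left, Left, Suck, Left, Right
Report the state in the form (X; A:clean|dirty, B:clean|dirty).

(B; A:clean, B:clean)

step 1/7 (Suck): (B; A:dirty, B:clean)
step 2/7 (Right): (B; A:dirty, B:clean)
step 3/7 (Left): (A; A:dirty, B:clean)
step 4/7 (Left): (A; A:dirty, B:clean)
step 5/7 (Suck): (A; A:clean, B:clean)
step 6/7 (Left): (A; A:clean, B:clean)
step 7/7 (Right): (B; A:clean, B:clean)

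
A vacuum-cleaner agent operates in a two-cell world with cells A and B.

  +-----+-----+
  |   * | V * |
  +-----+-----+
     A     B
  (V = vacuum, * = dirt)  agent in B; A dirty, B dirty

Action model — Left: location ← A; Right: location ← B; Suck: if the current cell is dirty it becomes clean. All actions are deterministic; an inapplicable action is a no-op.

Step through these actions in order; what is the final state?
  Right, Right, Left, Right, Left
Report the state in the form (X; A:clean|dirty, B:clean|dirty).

(A; A:dirty, B:dirty)

step 1/5 (Right): (B; A:dirty, B:dirty)
step 2/5 (Right): (B; A:dirty, B:dirty)
step 3/5 (Left): (A; A:dirty, B:dirty)
step 4/5 (Right): (B; A:dirty, B:dirty)
step 5/5 (Left): (A; A:dirty, B:dirty)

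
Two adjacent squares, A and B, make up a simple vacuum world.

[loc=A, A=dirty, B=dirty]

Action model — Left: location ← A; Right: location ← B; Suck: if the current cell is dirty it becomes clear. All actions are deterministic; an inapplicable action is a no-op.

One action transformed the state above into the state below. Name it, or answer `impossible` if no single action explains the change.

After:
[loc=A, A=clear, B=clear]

impossible

try  Left: loc=A A=dirty B=dirty
try Right: loc=B A=dirty B=dirty
try  Suck: loc=A A=clear B=dirty
no single action produces the after-state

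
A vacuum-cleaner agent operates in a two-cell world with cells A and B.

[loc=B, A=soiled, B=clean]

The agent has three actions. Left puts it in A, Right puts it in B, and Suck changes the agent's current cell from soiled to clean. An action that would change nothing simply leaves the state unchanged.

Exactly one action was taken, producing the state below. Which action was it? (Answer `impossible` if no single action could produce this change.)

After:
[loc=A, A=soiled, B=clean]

Left

try  Left: loc=A A=soiled B=clean  ← match
try Right: loc=B A=soiled B=clean
try  Suck: loc=B A=soiled B=clean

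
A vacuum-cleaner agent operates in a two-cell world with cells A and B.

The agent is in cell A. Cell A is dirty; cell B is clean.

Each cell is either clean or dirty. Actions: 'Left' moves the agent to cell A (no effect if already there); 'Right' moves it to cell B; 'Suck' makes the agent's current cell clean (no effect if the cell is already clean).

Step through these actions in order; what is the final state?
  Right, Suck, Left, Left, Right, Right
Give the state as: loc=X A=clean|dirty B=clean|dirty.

1. Right → loc=B A=dirty B=clean
2. Suck → loc=B A=dirty B=clean
3. Left → loc=A A=dirty B=clean
4. Left → loc=A A=dirty B=clean
5. Right → loc=B A=dirty B=clean
6. Right → loc=B A=dirty B=clean

loc=B A=dirty B=clean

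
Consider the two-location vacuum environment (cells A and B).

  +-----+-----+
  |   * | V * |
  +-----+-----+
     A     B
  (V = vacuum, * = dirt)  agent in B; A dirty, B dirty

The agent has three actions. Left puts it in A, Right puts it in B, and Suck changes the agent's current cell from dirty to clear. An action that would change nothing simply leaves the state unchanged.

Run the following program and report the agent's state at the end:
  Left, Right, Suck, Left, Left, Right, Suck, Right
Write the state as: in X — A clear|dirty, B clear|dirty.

in B — A dirty, B clear

1) do Left; now in A — A dirty, B dirty
2) do Right; now in B — A dirty, B dirty
3) do Suck; now in B — A dirty, B clear
4) do Left; now in A — A dirty, B clear
5) do Left; now in A — A dirty, B clear
6) do Right; now in B — A dirty, B clear
7) do Suck; now in B — A dirty, B clear
8) do Right; now in B — A dirty, B clear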